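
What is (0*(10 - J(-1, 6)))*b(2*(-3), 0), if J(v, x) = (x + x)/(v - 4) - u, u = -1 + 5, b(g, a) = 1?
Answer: 0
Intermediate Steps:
u = 4
J(v, x) = -4 + 2*x/(-4 + v) (J(v, x) = (x + x)/(v - 4) - 1*4 = (2*x)/(-4 + v) - 4 = 2*x/(-4 + v) - 4 = -4 + 2*x/(-4 + v))
(0*(10 - J(-1, 6)))*b(2*(-3), 0) = (0*(10 - 2*(8 + 6 - 2*(-1))/(-4 - 1)))*1 = (0*(10 - 2*(8 + 6 + 2)/(-5)))*1 = (0*(10 - 2*(-1)*16/5))*1 = (0*(10 - 1*(-32/5)))*1 = (0*(10 + 32/5))*1 = (0*(82/5))*1 = 0*1 = 0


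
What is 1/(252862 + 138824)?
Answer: 1/391686 ≈ 2.5531e-6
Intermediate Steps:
1/(252862 + 138824) = 1/391686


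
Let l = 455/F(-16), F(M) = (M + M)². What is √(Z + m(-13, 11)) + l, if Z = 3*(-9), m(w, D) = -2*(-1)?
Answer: 455/1024 + 5*I ≈ 0.44434 + 5.0*I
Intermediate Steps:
m(w, D) = 2
Z = -27
F(M) = 4*M² (F(M) = (2*M)² = 4*M²)
l = 455/1024 (l = 455/((4*(-16)²)) = 455/((4*256)) = 455/1024 ≈ 0.44434)
√(Z + m(-13, 11)) + l = √(-27 + 2) + 455/1024 = √(-25) + 455/1024 = 5*I + 455/1024 = 455/1024 + 5*I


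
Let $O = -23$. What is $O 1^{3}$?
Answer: $-23$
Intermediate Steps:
$O 1^{3} = - 23 \cdot 1^{3} = \left(-23\right) 1 = -23$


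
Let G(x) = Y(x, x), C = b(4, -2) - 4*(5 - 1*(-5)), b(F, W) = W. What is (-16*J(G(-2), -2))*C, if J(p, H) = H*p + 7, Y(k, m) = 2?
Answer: 2016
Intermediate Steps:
C = -42 (C = -2 - 4*(5 - 1*(-5)) = -2 - 4*(5 + 5) = -2 - 4*10 = -2 - 40 = -42)
G(x) = 2
J(p, H) = 7 + H*p
(-16*J(G(-2), -2))*C = -16*(7 - 2*2)*(-42) = -16*(7 - 4)*(-42) = -16*3*(-42) = -48*(-42) = 2016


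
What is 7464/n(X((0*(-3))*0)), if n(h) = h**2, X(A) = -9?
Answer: 2488/27 ≈ 92.148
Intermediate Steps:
7464/n(X((0*(-3))*0)) = 7464/((-9)**2) = 7464/81 = 7464*(1/81) = 2488/27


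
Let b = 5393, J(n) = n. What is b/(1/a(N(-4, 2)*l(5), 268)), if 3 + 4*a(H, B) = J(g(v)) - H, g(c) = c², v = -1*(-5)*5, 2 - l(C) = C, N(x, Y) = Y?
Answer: 846701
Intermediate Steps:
l(C) = 2 - C
v = 25 (v = 5*5 = 25)
a(H, B) = 311/2 - H/4 (a(H, B) = -¾ + (25² - H)/4 = -¾ + (625 - H)/4 = -¾ + (625/4 - H/4) = 311/2 - H/4)
b/(1/a(N(-4, 2)*l(5), 268)) = 5393/(1/(311/2 - (2 - 1*5)/2)) = 5393/(1/(311/2 - (2 - 5)/2)) = 5393/(1/(311/2 - (-3)/2)) = 5393/(1/(311/2 - ¼*(-6))) = 5393/(1/(311/2 + 3/2)) = 5393/(1/157) = 5393*157 = 846701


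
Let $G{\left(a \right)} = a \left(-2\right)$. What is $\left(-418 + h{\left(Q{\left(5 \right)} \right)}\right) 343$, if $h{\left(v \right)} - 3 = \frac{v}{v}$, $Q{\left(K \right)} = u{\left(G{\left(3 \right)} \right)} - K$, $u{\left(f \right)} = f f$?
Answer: $-142002$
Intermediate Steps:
$G{\left(a \right)} = - 2 a$
$u{\left(f \right)} = f^{2}$
$Q{\left(K \right)} = 36 - K$ ($Q{\left(K \right)} = \left(\left(-2\right) 3\right)^{2} - K = \left(-6\right)^{2} - K = 36 - K$)
$h{\left(v \right)} = 4$ ($h{\left(v \right)} = 3 + \frac{v}{v} = 3 + 1 = 4$)
$\left(-418 + h{\left(Q{\left(5 \right)} \right)}\right) 343 = \left(-418 + 4\right) 343 = \left(-414\right) 343 = -142002$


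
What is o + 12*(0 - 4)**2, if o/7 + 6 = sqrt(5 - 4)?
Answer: 157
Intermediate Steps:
o = -35 (o = -42 + 7*sqrt(5 - 4) = -42 + 7*sqrt(1) = -42 + 7*1 = -42 + 7 = -35)
o + 12*(0 - 4)**2 = -35 + 12*(0 - 4)**2 = -35 + 12*(-4)**2 = -35 + 12*16 = -35 + 192 = 157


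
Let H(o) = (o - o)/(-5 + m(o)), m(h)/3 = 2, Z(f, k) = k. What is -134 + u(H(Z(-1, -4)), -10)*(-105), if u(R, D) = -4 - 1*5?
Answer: 811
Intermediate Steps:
m(h) = 6 (m(h) = 3*2 = 6)
H(o) = 0 (H(o) = (o - o)/(-5 + 6) = 0/1 = 0*1 = 0)
u(R, D) = -9 (u(R, D) = -4 - 5 = -9)
-134 + u(H(Z(-1, -4)), -10)*(-105) = -134 - 9*(-105) = -134 + 945 = 811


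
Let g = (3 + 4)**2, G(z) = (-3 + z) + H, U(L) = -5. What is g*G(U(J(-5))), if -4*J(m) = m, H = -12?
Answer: -980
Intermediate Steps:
J(m) = -m/4
G(z) = -15 + z (G(z) = (-3 + z) - 12 = -15 + z)
g = 49 (g = 7**2 = 49)
g*G(U(J(-5))) = 49*(-15 - 5) = 49*(-20) = -980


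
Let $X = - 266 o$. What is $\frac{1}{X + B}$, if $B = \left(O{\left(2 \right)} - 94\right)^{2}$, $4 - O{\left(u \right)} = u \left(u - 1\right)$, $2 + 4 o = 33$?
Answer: $\frac{2}{12805} \approx 0.00015619$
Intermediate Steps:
$o = \frac{31}{4}$ ($o = - \frac{1}{2} + \frac{1}{4} \cdot 33 = - \frac{1}{2} + \frac{33}{4} = \frac{31}{4} \approx 7.75$)
$O{\left(u \right)} = 4 - u \left(-1 + u\right)$ ($O{\left(u \right)} = 4 - u \left(u - 1\right) = 4 - u \left(-1 + u\right)$)
$B = 8464$ ($B = \left(\left(4 + 2 - 2^{2}\right) - 94\right)^{2} = \left(\left(4 + 2 - 4\right) - 94\right)^{2} = \left(2 - 94\right)^{2} = \left(-92\right)^{2} = 8464$)
$X = - \frac{4123}{2}$ ($X = \left(-266\right) \frac{31}{4} = - \frac{4123}{2} \approx -2061.5$)
$\frac{1}{X + B} = \frac{1}{- \frac{4123}{2} + 8464} = \frac{1}{\frac{12805}{2}} = \frac{2}{12805}$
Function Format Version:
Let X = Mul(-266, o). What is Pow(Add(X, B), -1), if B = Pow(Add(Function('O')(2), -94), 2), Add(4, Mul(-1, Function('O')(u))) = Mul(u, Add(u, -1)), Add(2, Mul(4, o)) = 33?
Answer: Rational(2, 12805) ≈ 0.00015619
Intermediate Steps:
o = Rational(31, 4) (o = Add(Rational(-1, 2), Mul(Rational(1, 4), 33)) = Add(Rational(-1, 2), Rational(33, 4)) = Rational(31, 4) ≈ 7.7500)
Function('O')(u) = Add(4, Mul(-1, u, Add(-1, u))) (Function('O')(u) = Add(4, Mul(-1, Mul(u, Add(u, -1)))) = Add(4, Mul(-1, Mul(u, Add(-1, u)))) = Add(4, Mul(-1, u, Add(-1, u))))
B = 8464 (B = Pow(Add(Add(4, 2, Mul(-1, Pow(2, 2))), -94), 2) = Pow(Add(Add(4, 2, Mul(-1, 4)), -94), 2) = Pow(Add(Add(4, 2, -4), -94), 2) = Pow(Add(2, -94), 2) = Pow(-92, 2) = 8464)
X = Rational(-4123, 2) (X = Mul(-266, Rational(31, 4)) = Rational(-4123, 2) ≈ -2061.5)
Pow(Add(X, B), -1) = Pow(Add(Rational(-4123, 2), 8464), -1) = Pow(Rational(12805, 2), -1) = Rational(2, 12805)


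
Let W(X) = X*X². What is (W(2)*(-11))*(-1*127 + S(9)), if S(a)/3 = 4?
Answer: 10120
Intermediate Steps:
S(a) = 12 (S(a) = 3*4 = 12)
W(X) = X³
(W(2)*(-11))*(-1*127 + S(9)) = (2³*(-11))*(-1*127 + 12) = (8*(-11))*(-127 + 12) = -88*(-115) = 10120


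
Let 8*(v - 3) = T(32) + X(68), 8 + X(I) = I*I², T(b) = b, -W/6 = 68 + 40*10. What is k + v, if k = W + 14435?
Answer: 50937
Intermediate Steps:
W = -2808 (W = -6*(68 + 40*10) = -6*(68 + 400) = -6*468 = -2808)
X(I) = -8 + I³ (X(I) = -8 + I*I² = -8 + I³)
v = 39310 (v = 3 + (32 + (-8 + 68³))/8 = 3 + (32 + (-8 + 314432))/8 = 3 + (32 + 314424)/8 = 3 + (⅛)*314456 = 3 + 39307 = 39310)
k = 11627 (k = -2808 + 14435 = 11627)
k + v = 11627 + 39310 = 50937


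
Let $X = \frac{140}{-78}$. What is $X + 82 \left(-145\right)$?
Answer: $- \frac{463780}{39} \approx -11892.0$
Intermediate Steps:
$X = - \frac{70}{39}$ ($X = 140 \left(- \frac{1}{78}\right) = - \frac{70}{39} \approx -1.7949$)
$X + 82 \left(-145\right) = - \frac{70}{39} + 82 \left(-145\right) = - \frac{70}{39} - 11890 = - \frac{463780}{39}$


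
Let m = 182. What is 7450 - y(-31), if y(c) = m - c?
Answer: 7237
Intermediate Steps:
y(c) = 182 - c
7450 - y(-31) = 7450 - (182 - 1*(-31)) = 7450 - (182 + 31) = 7450 - 1*213 = 7450 - 213 = 7237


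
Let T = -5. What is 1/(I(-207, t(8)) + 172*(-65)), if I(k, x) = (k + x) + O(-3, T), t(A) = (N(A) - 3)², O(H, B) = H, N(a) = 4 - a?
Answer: -1/11341 ≈ -8.8176e-5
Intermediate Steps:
t(A) = (1 - A)² (t(A) = ((4 - A) - 3)² = (1 - A)²)
I(k, x) = -3 + k + x (I(k, x) = (k + x) - 3 = -3 + k + x)
1/(I(-207, t(8)) + 172*(-65)) = 1/((-3 - 207 + (-1 + 8)²) + 172*(-65)) = 1/((-3 - 207 + 7²) - 11180) = 1/((-3 - 207 + 49) - 11180) = 1/(-161 - 11180) = 1/(-11341) = -1/11341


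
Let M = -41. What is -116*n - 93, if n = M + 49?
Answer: -1021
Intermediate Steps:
n = 8 (n = -41 + 49 = 8)
-116*n - 93 = -116*8 - 93 = -928 - 93 = -1021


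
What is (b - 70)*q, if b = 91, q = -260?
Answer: -5460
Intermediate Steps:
(b - 70)*q = (91 - 70)*(-260) = 21*(-260) = -5460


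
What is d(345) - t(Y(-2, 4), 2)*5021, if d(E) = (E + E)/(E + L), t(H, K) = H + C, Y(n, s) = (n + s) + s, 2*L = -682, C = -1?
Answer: -49865/2 ≈ -24933.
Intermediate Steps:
L = -341 (L = (1/2)*(-682) = -341)
Y(n, s) = n + 2*s
t(H, K) = -1 + H (t(H, K) = H - 1 = -1 + H)
d(E) = 2*E/(-341 + E) (d(E) = (E + E)/(E - 341) = (2*E)/(-341 + E) = 2*E/(-341 + E))
d(345) - t(Y(-2, 4), 2)*5021 = 2*345/(-341 + 345) - (-1 + (-2 + 2*4))*5021 = 2*345/4 - (-1 + (-2 + 8))*5021 = 2*345*(1/4) - (-1 + 6)*5021 = 345/2 - 5*5021 = 345/2 - 1*25105 = 345/2 - 25105 = -49865/2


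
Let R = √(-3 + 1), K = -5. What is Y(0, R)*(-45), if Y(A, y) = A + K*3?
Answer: 675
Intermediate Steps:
R = I*√2 (R = √(-2) = I*√2 ≈ 1.4142*I)
Y(A, y) = -15 + A (Y(A, y) = A - 5*3 = A - 15 = -15 + A)
Y(0, R)*(-45) = (-15 + 0)*(-45) = -15*(-45) = 675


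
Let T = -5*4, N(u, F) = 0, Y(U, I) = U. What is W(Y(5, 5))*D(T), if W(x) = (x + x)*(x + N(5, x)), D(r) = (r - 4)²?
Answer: 28800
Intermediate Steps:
T = -20
D(r) = (-4 + r)²
W(x) = 2*x² (W(x) = (x + x)*(x + 0) = (2*x)*x = 2*x²)
W(Y(5, 5))*D(T) = (2*5²)*(-4 - 20)² = (2*25)*(-24)² = 50*576 = 28800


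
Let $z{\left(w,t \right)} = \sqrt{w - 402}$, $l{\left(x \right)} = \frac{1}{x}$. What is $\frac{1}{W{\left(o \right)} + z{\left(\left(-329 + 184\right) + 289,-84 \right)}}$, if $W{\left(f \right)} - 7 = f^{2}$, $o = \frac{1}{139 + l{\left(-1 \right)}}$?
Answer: $\frac{2538736596}{111341164969} - \frac{362673936 i \sqrt{258}}{111341164969} \approx 0.022801 - 0.05232 i$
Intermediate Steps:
$o = \frac{1}{138}$ ($o = \frac{1}{139 + \frac{1}{-1}} = \frac{1}{139 - 1} = \frac{1}{138} \approx 0.0072464$)
$z{\left(w,t \right)} = \sqrt{-402 + w}$
$W{\left(f \right)} = 7 + f^{2}$
$\frac{1}{W{\left(o \right)} + z{\left(\left(-329 + 184\right) + 289,-84 \right)}} = \frac{1}{\left(7 + \left(\frac{1}{138}\right)^{2}\right) + \sqrt{-402 + \left(\left(-329 + 184\right) + 289\right)}} = \frac{1}{\left(7 + \frac{1}{19044}\right) + \sqrt{-402 + \left(-145 + 289\right)}} = \frac{1}{\frac{133309}{19044} + \sqrt{-402 + 144}} = \frac{1}{\frac{133309}{19044} + \sqrt{-258}} = \frac{1}{\frac{133309}{19044} + i \sqrt{258}}$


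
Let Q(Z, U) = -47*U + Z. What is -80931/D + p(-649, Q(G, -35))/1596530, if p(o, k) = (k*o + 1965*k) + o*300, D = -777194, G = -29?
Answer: 62719745419/47723597570 ≈ 1.3142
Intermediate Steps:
Q(Z, U) = Z - 47*U
p(o, k) = 300*o + 1965*k + k*o (p(o, k) = (1965*k + k*o) + 300*o = 300*o + 1965*k + k*o)
-80931/D + p(-649, Q(G, -35))/1596530 = -80931/(-777194) + (300*(-649) + 1965*(-29 - 47*(-35)) + (-29 - 47*(-35))*(-649))/1596530 = -80931*(-1/777194) + (-194700 + 1965*(-29 + 1645) + (-29 + 1645)*(-649))*(1/1596530) = 80931/777194 + (-194700 + 1965*1616 + 1616*(-649))*(1/1596530) = 80931/777194 + (-194700 + 3175440 - 1048784)*(1/1596530) = 80931/777194 + 1931956*(1/1596530) = 80931/777194 + 74306/61405 = 62719745419/47723597570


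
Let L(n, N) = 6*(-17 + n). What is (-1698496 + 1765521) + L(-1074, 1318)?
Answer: 60479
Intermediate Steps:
L(n, N) = -102 + 6*n
(-1698496 + 1765521) + L(-1074, 1318) = (-1698496 + 1765521) + (-102 + 6*(-1074)) = 67025 + (-102 - 6444) = 67025 - 6546 = 60479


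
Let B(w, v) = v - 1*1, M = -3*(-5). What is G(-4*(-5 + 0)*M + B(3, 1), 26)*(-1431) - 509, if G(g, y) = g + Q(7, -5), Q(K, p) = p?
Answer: -422654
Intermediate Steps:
M = 15
B(w, v) = -1 + v (B(w, v) = v - 1 = -1 + v)
G(g, y) = -5 + g (G(g, y) = g - 5 = -5 + g)
G(-4*(-5 + 0)*M + B(3, 1), 26)*(-1431) - 509 = (-5 + (-4*(-5 + 0)*15 + (-1 + 1)))*(-1431) - 509 = (-5 + (-(-20)*15 + 0))*(-1431) - 509 = (-5 + (-4*(-75) + 0))*(-1431) - 509 = (-5 + (300 + 0))*(-1431) - 509 = (-5 + 300)*(-1431) - 509 = 295*(-1431) - 509 = -422145 - 509 = -422654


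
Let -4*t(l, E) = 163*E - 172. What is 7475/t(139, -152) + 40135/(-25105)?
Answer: -12532424/31315977 ≈ -0.40019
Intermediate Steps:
t(l, E) = 43 - 163*E/4 (t(l, E) = -(163*E - 172)/4 = -(-172 + 163*E)/4 = 43 - 163*E/4)
7475/t(139, -152) + 40135/(-25105) = 7475/(43 - 163/4*(-152)) + 40135/(-25105) = 7475/(43 + 6194) + 40135*(-1/25105) = 7475/6237 - 8027/5021 = -12532424/31315977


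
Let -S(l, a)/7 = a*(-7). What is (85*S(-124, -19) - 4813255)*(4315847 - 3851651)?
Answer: -2271027868440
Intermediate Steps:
S(l, a) = 49*a (S(l, a) = -7*a*(-7) = -(-49)*a = 49*a)
(85*S(-124, -19) - 4813255)*(4315847 - 3851651) = (85*(49*(-19)) - 4813255)*(4315847 - 3851651) = (85*(-931) - 4813255)*464196 = (-79135 - 4813255)*464196 = -4892390*464196 = -2271027868440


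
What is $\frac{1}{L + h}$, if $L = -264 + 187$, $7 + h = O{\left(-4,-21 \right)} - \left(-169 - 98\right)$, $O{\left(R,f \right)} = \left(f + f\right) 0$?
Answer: $\frac{1}{183} \approx 0.0054645$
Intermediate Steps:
$O{\left(R,f \right)} = 0$ ($O{\left(R,f \right)} = 2 f 0 = 0$)
$h = 260$ ($h = -7 + \left(0 - \left(-169 - 98\right)\right) = -7 + \left(0 - -267\right) = -7 + \left(0 + 267\right) = -7 + 267 = 260$)
$L = -77$
$\frac{1}{L + h} = \frac{1}{-77 + 260} = \frac{1}{183}$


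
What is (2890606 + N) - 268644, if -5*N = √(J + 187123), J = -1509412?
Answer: 2621962 - 3*I*√146921/5 ≈ 2.622e+6 - 229.98*I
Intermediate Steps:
N = -3*I*√146921/5 (N = -√(-1509412 + 187123)/5 = -3*I*√146921/5 ≈ -229.98*I)
(2890606 + N) - 268644 = (2890606 - 3*I*√146921/5) - 268644 = 2621962 - 3*I*√146921/5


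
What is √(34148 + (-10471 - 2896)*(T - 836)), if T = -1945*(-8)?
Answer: 2*I*√49195390 ≈ 14028.0*I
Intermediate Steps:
T = 15560
√(34148 + (-10471 - 2896)*(T - 836)) = √(34148 + (-10471 - 2896)*(15560 - 836)) = √(34148 - 13367*14724) = √(34148 - 196815708) = √(-196781560) = 2*I*√49195390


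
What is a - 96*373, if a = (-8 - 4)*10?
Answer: -35928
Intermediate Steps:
a = -120 (a = -12*10 = -120)
a - 96*373 = -120 - 96*373 = -120 - 35808 = -35928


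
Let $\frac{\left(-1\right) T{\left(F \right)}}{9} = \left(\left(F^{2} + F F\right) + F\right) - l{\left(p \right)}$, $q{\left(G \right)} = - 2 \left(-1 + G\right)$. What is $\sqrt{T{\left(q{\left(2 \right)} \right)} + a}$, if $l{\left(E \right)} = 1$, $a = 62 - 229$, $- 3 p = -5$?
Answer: $2 i \sqrt{53} \approx 14.56 i$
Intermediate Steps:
$p = \frac{5}{3}$ ($p = \left(- \frac{1}{3}\right) \left(-5\right) = \frac{5}{3} \approx 1.6667$)
$a = -167$ ($a = 62 - 229 = -167$)
$q{\left(G \right)} = 2 - 2 G$
$T{\left(F \right)} = 9 - 18 F^{2} - 9 F$ ($T{\left(F \right)} = - 9 \left(\left(\left(F^{2} + F F\right) + F\right) - 1\right) = - 9 \left(\left(\left(F^{2} + F^{2}\right) + F\right) - 1\right) = - 9 \left(\left(2 F^{2} + F\right) - 1\right) = - 9 \left(\left(F + 2 F^{2}\right) - 1\right) = - 9 \left(-1 + F + 2 F^{2}\right) = 9 - 18 F^{2} - 9 F$)
$\sqrt{T{\left(q{\left(2 \right)} \right)} + a} = \sqrt{\left(9 - 18 \left(2 - 4\right)^{2} - 9 \left(2 - 4\right)\right) - 167} = \sqrt{\left(9 - 18 \left(-2\right)^{2} - -18\right) - 167} = \sqrt{\left(9 - 72 + 18\right) - 167} = \sqrt{-45 - 167} = \sqrt{-212} = 2 i \sqrt{53}$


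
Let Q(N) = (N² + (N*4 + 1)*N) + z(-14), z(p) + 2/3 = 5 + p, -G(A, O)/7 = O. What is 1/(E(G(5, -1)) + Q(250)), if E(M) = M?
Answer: 3/938242 ≈ 3.1975e-6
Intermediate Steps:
G(A, O) = -7*O
z(p) = 13/3 + p (z(p) = -⅔ + (5 + p) = 13/3 + p)
Q(N) = -29/3 + N² + N*(1 + 4*N) (Q(N) = (N² + (N*4 + 1)*N) + (13/3 - 14) = (N² + (4*N + 1)*N) - 29/3 = (N² + (1 + 4*N)*N) - 29/3 = (N² + N*(1 + 4*N)) - 29/3 = -29/3 + N² + N*(1 + 4*N))
1/(E(G(5, -1)) + Q(250)) = 1/(-7*(-1) + (-29/3 + 250 + 5*250²)) = 1/(7 + (-29/3 + 250 + 5*62500)) = 1/(7 + (-29/3 + 250 + 312500)) = 1/(7 + 938221/3) = 1/(938242/3) = 3/938242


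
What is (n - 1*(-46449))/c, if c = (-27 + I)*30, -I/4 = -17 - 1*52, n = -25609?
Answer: 2084/747 ≈ 2.7898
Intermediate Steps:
I = 276 (I = -4*(-17 - 1*52) = -4*(-17 - 52) = -4*(-69) = 276)
c = 7470 (c = (-27 + 276)*30 = 249*30 = 7470)
(n - 1*(-46449))/c = (-25609 - 1*(-46449))/7470 = (-25609 + 46449)*(1/7470) = 20840*(1/7470) = 2084/747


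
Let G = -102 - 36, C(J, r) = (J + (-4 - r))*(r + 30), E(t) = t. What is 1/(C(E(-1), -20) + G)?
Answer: 1/12 ≈ 0.083333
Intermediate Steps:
C(J, r) = (30 + r)*(-4 + J - r) (C(J, r) = (-4 + J - r)*(30 + r) = (30 + r)*(-4 + J - r))
G = -138
1/(C(E(-1), -20) + G) = 1/((-120 - 1*(-20)² - 34*(-20) + 30*(-1) - 1*(-20)) - 138) = 1/((-120 - 1*400 + 680 - 30 + 20) - 138) = 1/((-120 - 400 + 680 - 30 + 20) - 138) = 1/(150 - 138) = 1/12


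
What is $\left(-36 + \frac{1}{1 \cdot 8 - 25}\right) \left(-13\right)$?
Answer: $\frac{7969}{17} \approx 468.76$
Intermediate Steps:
$\left(-36 + \frac{1}{1 \cdot 8 - 25}\right) \left(-13\right) = \left(-36 + \frac{1}{8 - 25}\right) \left(-13\right) = \left(-36 + \frac{1}{-17}\right) \left(-13\right) = \left(-36 - \frac{1}{17}\right) \left(-13\right) = \left(- \frac{613}{17}\right) \left(-13\right) = \frac{7969}{17}$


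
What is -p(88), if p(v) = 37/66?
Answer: -37/66 ≈ -0.56061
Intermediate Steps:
p(v) = 37/66 (p(v) = 37*(1/66) = 37/66)
-p(88) = -1*37/66 = -37/66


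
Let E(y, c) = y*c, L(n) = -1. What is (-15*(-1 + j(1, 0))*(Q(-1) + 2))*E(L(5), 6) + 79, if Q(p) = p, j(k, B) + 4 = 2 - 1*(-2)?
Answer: -11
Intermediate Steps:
j(k, B) = 0 (j(k, B) = -4 + (2 - 1*(-2)) = -4 + (2 + 2) = -4 + 4 = 0)
E(y, c) = c*y
(-15*(-1 + j(1, 0))*(Q(-1) + 2))*E(L(5), 6) + 79 = (-15*(-1 + 0)*(-1 + 2))*(6*(-1)) + 79 = -(-15)*(-6) + 79 = -15*(-1)*(-6) + 79 = 15*(-6) + 79 = -90 + 79 = -11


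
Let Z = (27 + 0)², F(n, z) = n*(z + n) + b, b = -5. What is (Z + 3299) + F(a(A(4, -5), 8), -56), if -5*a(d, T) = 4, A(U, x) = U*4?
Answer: 101711/25 ≈ 4068.4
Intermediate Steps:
A(U, x) = 4*U
a(d, T) = -⅘ (a(d, T) = -⅕*4 = -⅘)
F(n, z) = -5 + n*(n + z) (F(n, z) = n*(z + n) - 5 = n*(n + z) - 5 = -5 + n*(n + z))
Z = 729 (Z = 27² = 729)
(Z + 3299) + F(a(A(4, -5), 8), -56) = (729 + 3299) + (-5 + (-⅘)² - ⅘*(-56)) = 4028 + (-5 + 16/25 + 224/5) = 4028 + 1011/25 = 101711/25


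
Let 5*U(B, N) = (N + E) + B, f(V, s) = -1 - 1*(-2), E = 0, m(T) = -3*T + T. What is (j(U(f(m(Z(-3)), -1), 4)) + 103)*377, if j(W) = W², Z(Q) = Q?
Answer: 39208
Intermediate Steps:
m(T) = -2*T
f(V, s) = 1 (f(V, s) = -1 + 2 = 1)
U(B, N) = B/5 + N/5 (U(B, N) = ((N + 0) + B)/5 = (N + B)/5 = (B + N)/5 = B/5 + N/5)
(j(U(f(m(Z(-3)), -1), 4)) + 103)*377 = (((⅕)*1 + (⅕)*4)² + 103)*377 = ((⅕ + ⅘)² + 103)*377 = (1² + 103)*377 = (1 + 103)*377 = 104*377 = 39208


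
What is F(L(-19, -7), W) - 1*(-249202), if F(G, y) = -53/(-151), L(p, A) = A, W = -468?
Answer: 37629555/151 ≈ 2.4920e+5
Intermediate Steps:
F(G, y) = 53/151 (F(G, y) = -53*(-1/151) = 53/151)
F(L(-19, -7), W) - 1*(-249202) = 53/151 - 1*(-249202) = 53/151 + 249202 = 37629555/151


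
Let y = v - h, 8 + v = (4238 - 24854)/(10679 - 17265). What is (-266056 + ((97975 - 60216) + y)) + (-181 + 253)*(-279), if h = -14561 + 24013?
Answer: -849073277/3293 ≈ -2.5784e+5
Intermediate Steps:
v = -16036/3293 (v = -8 + (4238 - 24854)/(10679 - 17265) = -8 - 20616/(-6586) = -8 - 20616*(-1/6586) = -8 + 10308/3293 = -16036/3293 ≈ -4.8697)
h = 9452
y = -31141472/3293 (y = -16036/3293 - 1*9452 = -16036/3293 - 9452 = -31141472/3293 ≈ -9456.9)
(-266056 + ((97975 - 60216) + y)) + (-181 + 253)*(-279) = (-266056 + ((97975 - 60216) - 31141472/3293)) + (-181 + 253)*(-279) = (-266056 + (37759 - 31141472/3293)) + 72*(-279) = (-266056 + 93198915/3293) - 20088 = -782923493/3293 - 20088 = -849073277/3293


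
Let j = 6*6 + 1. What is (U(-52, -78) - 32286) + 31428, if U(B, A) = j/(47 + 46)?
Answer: -79757/93 ≈ -857.60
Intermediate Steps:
j = 37 (j = 36 + 1 = 37)
U(B, A) = 37/93 (U(B, A) = 37/(47 + 46) = 37/93)
(U(-52, -78) - 32286) + 31428 = (37/93 - 32286) + 31428 = -3002561/93 + 31428 = -79757/93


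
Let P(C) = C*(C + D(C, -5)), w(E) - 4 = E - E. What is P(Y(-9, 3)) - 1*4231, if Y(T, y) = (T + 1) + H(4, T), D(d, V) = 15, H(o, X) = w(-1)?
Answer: -4275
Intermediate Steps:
w(E) = 4 (w(E) = 4 + (E - E) = 4 + 0 = 4)
H(o, X) = 4
Y(T, y) = 5 + T (Y(T, y) = (T + 1) + 4 = (1 + T) + 4 = 5 + T)
P(C) = C*(15 + C) (P(C) = C*(C + 15) = C*(15 + C))
P(Y(-9, 3)) - 1*4231 = (5 - 9)*(15 + (5 - 9)) - 1*4231 = -4*(15 - 4) - 4231 = -4*11 - 4231 = -44 - 4231 = -4275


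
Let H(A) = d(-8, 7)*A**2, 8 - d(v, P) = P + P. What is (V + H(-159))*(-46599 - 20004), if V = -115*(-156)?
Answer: 8907884838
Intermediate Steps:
V = 17940
d(v, P) = 8 - 2*P (d(v, P) = 8 - (P + P) = 8 - 2*P)
H(A) = -6*A**2 (H(A) = (8 - 2*7)*A**2 = (8 - 14)*A**2 = -6*A**2)
(V + H(-159))*(-46599 - 20004) = (17940 - 6*(-159)**2)*(-46599 - 20004) = (17940 - 6*25281)*(-66603) = (17940 - 151686)*(-66603) = -133746*(-66603) = 8907884838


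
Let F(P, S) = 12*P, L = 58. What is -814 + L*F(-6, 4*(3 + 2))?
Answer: -4990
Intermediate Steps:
-814 + L*F(-6, 4*(3 + 2)) = -814 + 58*(12*(-6)) = -814 + 58*(-72) = -814 - 4176 = -4990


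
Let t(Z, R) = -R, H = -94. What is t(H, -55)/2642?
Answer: 55/2642 ≈ 0.020818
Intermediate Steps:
t(H, -55)/2642 = -1*(-55)/2642 = 55*(1/2642) = 55/2642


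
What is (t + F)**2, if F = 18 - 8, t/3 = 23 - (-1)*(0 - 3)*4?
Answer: 1849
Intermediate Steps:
t = 33 (t = 3*(23 - (-1)*(0 - 3)*4) = 3*(23 - (-1)*(-3*4)) = 3*(23 - (-1)*(-12)) = 3*(23 - 1*12) = 3*(23 - 12) = 3*11 = 33)
F = 10
(t + F)**2 = (33 + 10)**2 = 43**2 = 1849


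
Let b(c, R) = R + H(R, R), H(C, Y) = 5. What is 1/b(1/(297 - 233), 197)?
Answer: 1/202 ≈ 0.0049505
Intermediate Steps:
b(c, R) = 5 + R (b(c, R) = R + 5 = 5 + R)
1/b(1/(297 - 233), 197) = 1/(5 + 197) = 1/202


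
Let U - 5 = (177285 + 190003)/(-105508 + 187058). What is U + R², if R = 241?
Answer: 2368640294/40775 ≈ 58091.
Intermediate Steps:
U = 387519/40775 (U = 5 + (177285 + 190003)/(-105508 + 187058) = 5 + 367288/81550 = 5 + 367288*(1/81550) = 5 + 183644/40775 = 387519/40775 ≈ 9.5038)
U + R² = 387519/40775 + 241² = 387519/40775 + 58081 = 2368640294/40775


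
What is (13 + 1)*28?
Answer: 392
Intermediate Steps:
(13 + 1)*28 = 14*28 = 392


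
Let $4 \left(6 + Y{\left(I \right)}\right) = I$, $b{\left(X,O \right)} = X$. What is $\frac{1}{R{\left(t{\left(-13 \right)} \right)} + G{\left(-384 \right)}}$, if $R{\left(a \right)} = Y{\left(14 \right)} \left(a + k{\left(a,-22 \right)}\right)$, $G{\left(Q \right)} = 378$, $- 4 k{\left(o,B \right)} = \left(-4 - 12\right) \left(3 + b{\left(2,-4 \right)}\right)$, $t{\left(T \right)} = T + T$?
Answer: $\frac{1}{393} \approx 0.0025445$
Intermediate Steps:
$t{\left(T \right)} = 2 T$
$Y{\left(I \right)} = -6 + \frac{I}{4}$
$k{\left(o,B \right)} = 20$ ($k{\left(o,B \right)} = - \frac{\left(-4 - 12\right) \left(3 + 2\right)}{4} = - \frac{\left(-16\right) 5}{4} = \left(- \frac{1}{4}\right) \left(-80\right) = 20$)
$R{\left(a \right)} = -50 - \frac{5 a}{2}$ ($R{\left(a \right)} = \left(-6 + \frac{1}{4} \cdot 14\right) \left(a + 20\right) = \left(-6 + \frac{7}{2}\right) \left(20 + a\right) = - \frac{5 \left(20 + a\right)}{2} = -50 - \frac{5 a}{2}$)
$\frac{1}{R{\left(t{\left(-13 \right)} \right)} + G{\left(-384 \right)}} = \frac{1}{\left(-50 - \frac{5 \cdot 2 \left(-13\right)}{2}\right) + 378} = \frac{1}{\left(-50 - -65\right) + 378} = \frac{1}{\left(-50 + 65\right) + 378} = \frac{1}{15 + 378} = \frac{1}{393}$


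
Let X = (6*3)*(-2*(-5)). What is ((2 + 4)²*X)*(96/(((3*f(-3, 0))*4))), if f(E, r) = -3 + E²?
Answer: 8640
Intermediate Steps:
X = 180 (X = 18*10 = 180)
((2 + 4)²*X)*(96/(((3*f(-3, 0))*4))) = ((2 + 4)²*180)*(96/(((3*(-3 + (-3)²))*4))) = (6²*180)*(96/(((3*(-3 + 9))*4))) = (36*180)*(96/(((3*6)*4))) = 6480*(96/((18*4))) = 6480*(96/72) = 6480*(96*(1/72)) = 6480*(4/3) = 8640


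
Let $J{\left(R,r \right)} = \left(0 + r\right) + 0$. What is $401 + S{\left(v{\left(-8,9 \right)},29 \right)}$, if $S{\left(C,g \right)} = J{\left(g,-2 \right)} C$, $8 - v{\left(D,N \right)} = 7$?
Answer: $399$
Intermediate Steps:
$J{\left(R,r \right)} = r$ ($J{\left(R,r \right)} = r + 0 = r$)
$v{\left(D,N \right)} = 1$ ($v{\left(D,N \right)} = 8 - 7 = 1$)
$S{\left(C,g \right)} = - 2 C$
$401 + S{\left(v{\left(-8,9 \right)},29 \right)} = 401 - 2 = 399$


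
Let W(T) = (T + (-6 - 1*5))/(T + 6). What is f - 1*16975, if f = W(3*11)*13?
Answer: -50903/3 ≈ -16968.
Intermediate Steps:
W(T) = (-11 + T)/(6 + T) (W(T) = (T + (-6 - 5))/(6 + T) = (T - 11)/(6 + T) = (-11 + T)/(6 + T))
f = 22/3 (f = ((-11 + 3*11)/(6 + 3*11))*13 = ((-11 + 33)/(6 + 33))*13 = (22/39)*13 = 22/3 ≈ 7.3333)
f - 1*16975 = 22/3 - 1*16975 = 22/3 - 16975 = -50903/3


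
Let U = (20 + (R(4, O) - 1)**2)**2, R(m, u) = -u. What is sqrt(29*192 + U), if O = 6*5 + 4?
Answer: sqrt(1555593) ≈ 1247.2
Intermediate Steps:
O = 34 (O = 30 + 4 = 34)
U = 1550025 (U = (20 + (-1*34 - 1)**2)**2 = (20 + (-34 - 1)**2)**2 = (20 + (-35)**2)**2 = (20 + 1225)**2 = 1245**2 = 1550025)
sqrt(29*192 + U) = sqrt(29*192 + 1550025) = sqrt(5568 + 1550025) = sqrt(1555593)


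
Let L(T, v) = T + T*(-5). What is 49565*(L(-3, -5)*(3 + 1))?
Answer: 2379120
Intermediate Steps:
L(T, v) = -4*T (L(T, v) = T - 5*T = -4*T)
49565*(L(-3, -5)*(3 + 1)) = 49565*((-4*(-3))*(3 + 1)) = 49565*(12*4) = 49565*48 = 2379120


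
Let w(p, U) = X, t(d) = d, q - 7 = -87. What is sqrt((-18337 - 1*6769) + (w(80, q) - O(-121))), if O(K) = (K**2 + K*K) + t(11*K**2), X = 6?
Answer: 3*I*sqrt(23937) ≈ 464.15*I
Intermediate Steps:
q = -80 (q = 7 - 87 = -80)
w(p, U) = 6
O(K) = 13*K**2 (O(K) = (K**2 + K*K) + 11*K**2 = (K**2 + K**2) + 11*K**2 = 2*K**2 + 11*K**2 = 13*K**2)
sqrt((-18337 - 1*6769) + (w(80, q) - O(-121))) = sqrt((-18337 - 1*6769) + (6 - 13*(-121)**2)) = sqrt((-18337 - 6769) + (6 - 13*14641)) = sqrt(-25106 + (6 - 1*190333)) = sqrt(-25106 + (6 - 190333)) = sqrt(-25106 - 190327) = sqrt(-215433) = 3*I*sqrt(23937)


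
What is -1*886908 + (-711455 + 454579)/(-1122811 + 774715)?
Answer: -77182217573/87024 ≈ -8.8691e+5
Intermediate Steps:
-1*886908 + (-711455 + 454579)/(-1122811 + 774715) = -886908 - 256876/(-348096) = -886908 - 256876*(-1/348096) = -886908 + 64219/87024 = -77182217573/87024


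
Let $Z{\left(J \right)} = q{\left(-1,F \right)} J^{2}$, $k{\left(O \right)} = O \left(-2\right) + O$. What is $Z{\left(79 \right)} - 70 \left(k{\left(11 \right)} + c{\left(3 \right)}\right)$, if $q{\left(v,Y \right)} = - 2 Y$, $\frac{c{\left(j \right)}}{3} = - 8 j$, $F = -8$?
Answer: $105666$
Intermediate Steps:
$k{\left(O \right)} = - O$ ($k{\left(O \right)} = - 2 O + O = - O$)
$c{\left(j \right)} = - 24 j$ ($c{\left(j \right)} = 3 \left(- 8 j\right) = - 24 j$)
$Z{\left(J \right)} = 16 J^{2}$ ($Z{\left(J \right)} = \left(-2\right) \left(-8\right) J^{2} = 16 J^{2}$)
$Z{\left(79 \right)} - 70 \left(k{\left(11 \right)} + c{\left(3 \right)}\right) = 16 \cdot 79^{2} - 70 \left(\left(-1\right) 11 - 72\right) = 16 \cdot 6241 - 70 \left(-11 - 72\right) = 99856 - 70 \left(-83\right) = 99856 - -5810 = 99856 + 5810 = 105666$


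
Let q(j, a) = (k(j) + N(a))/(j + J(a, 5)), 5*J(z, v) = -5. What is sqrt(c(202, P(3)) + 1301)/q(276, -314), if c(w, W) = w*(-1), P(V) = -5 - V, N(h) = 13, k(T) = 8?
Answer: 275*sqrt(1099)/21 ≈ 434.12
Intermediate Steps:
J(z, v) = -1 (J(z, v) = (1/5)*(-5) = -1)
q(j, a) = 21/(-1 + j) (q(j, a) = (8 + 13)/(j - 1) = 21/(-1 + j))
c(w, W) = -w
sqrt(c(202, P(3)) + 1301)/q(276, -314) = sqrt(-1*202 + 1301)/((21/(-1 + 276))) = sqrt(-202 + 1301)/((21/275)) = sqrt(1099)/((21*(1/275))) = sqrt(1099)/(21/275) = sqrt(1099)*(275/21) = 275*sqrt(1099)/21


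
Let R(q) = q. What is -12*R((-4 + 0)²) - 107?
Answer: -299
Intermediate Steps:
-12*R((-4 + 0)²) - 107 = -12*(-4 + 0)² - 107 = -12*(-4)² - 107 = -12*16 - 107 = -192 - 107 = -299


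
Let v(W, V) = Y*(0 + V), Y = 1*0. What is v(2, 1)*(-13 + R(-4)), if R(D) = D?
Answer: 0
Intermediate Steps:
Y = 0
v(W, V) = 0 (v(W, V) = 0*(0 + V) = 0*V = 0)
v(2, 1)*(-13 + R(-4)) = 0*(-13 - 4) = 0*(-17) = 0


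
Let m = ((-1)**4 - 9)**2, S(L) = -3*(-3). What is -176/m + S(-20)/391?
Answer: -4265/1564 ≈ -2.7270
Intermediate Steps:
S(L) = 9
m = 64 (m = (1 - 9)**2 = (-8)**2 = 64)
-176/m + S(-20)/391 = -176/64 + 9/391 = -176*1/64 + 9*(1/391) = -11/4 + 9/391 = -4265/1564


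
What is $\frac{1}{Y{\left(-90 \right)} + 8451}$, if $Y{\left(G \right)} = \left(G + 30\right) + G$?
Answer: $\frac{1}{8301} \approx 0.00012047$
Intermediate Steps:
$Y{\left(G \right)} = 30 + 2 G$ ($Y{\left(G \right)} = \left(30 + G\right) + G = 30 + 2 G$)
$\frac{1}{Y{\left(-90 \right)} + 8451} = \frac{1}{\left(30 + 2 \left(-90\right)\right) + 8451} = \frac{1}{\left(30 - 180\right) + 8451} = \frac{1}{-150 + 8451} = \frac{1}{8301}$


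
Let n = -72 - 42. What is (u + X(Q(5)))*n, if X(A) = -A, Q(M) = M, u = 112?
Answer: -12198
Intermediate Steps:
n = -114
(u + X(Q(5)))*n = (112 - 1*5)*(-114) = (112 - 5)*(-114) = 107*(-114) = -12198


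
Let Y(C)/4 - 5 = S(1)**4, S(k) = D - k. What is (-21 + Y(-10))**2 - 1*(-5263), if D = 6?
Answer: 6250264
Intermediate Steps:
S(k) = 6 - k
Y(C) = 2520 (Y(C) = 20 + 4*(6 - 1*1)**4 = 20 + 4*(6 - 1)**4 = 20 + 4*5**4 = 20 + 4*625 = 20 + 2500 = 2520)
(-21 + Y(-10))**2 - 1*(-5263) = (-21 + 2520)**2 - 1*(-5263) = 2499**2 + 5263 = 6245001 + 5263 = 6250264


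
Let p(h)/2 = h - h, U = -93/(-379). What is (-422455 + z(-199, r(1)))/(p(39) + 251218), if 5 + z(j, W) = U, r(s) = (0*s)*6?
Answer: -160112247/95211622 ≈ -1.6816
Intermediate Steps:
r(s) = 0 (r(s) = 0*6 = 0)
U = 93/379 (U = -93*(-1/379) = 93/379 ≈ 0.24538)
z(j, W) = -1802/379 (z(j, W) = -5 + 93/379 = -1802/379)
p(h) = 0 (p(h) = 2*(h - h) = 2*0 = 0)
(-422455 + z(-199, r(1)))/(p(39) + 251218) = (-422455 - 1802/379)/(0 + 251218) = -160112247/379/251218 = -160112247/379*1/251218 = -160112247/95211622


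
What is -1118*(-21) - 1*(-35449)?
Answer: 58927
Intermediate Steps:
-1118*(-21) - 1*(-35449) = 23478 + 35449 = 58927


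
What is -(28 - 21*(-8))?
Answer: -196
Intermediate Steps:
-(28 - 21*(-8)) = -(28 + 168) = -1*196 = -196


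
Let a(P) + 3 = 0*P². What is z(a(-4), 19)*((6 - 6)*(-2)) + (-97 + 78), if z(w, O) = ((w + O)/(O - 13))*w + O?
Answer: -19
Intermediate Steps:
a(P) = -3 (a(P) = -3 + 0*P² = -3 + 0 = -3)
z(w, O) = O + w*(O + w)/(-13 + O) (z(w, O) = ((O + w)/(-13 + O))*w + O = w*(O + w)/(-13 + O) + O = O + w*(O + w)/(-13 + O))
z(a(-4), 19)*((6 - 6)*(-2)) + (-97 + 78) = ((19² + (-3)² - 13*19 + 19*(-3))/(-13 + 19))*((6 - 6)*(-2)) + (-97 + 78) = ((361 + 9 - 247 - 57)/6)*(0*(-2)) - 19 = ((⅙)*66)*0 - 19 = 11*0 - 19 = 0 - 19 = -19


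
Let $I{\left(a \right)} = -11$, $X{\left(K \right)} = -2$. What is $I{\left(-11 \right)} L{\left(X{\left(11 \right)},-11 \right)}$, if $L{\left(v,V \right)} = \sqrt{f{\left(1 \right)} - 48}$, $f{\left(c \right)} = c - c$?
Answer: $- 44 i \sqrt{3} \approx - 76.21 i$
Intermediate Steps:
$f{\left(c \right)} = 0$
$L{\left(v,V \right)} = 4 i \sqrt{3}$ ($L{\left(v,V \right)} = \sqrt{0 - 48} = \sqrt{-48} = 4 i \sqrt{3}$)
$I{\left(-11 \right)} L{\left(X{\left(11 \right)},-11 \right)} = - 11 \cdot 4 i \sqrt{3} = - 44 i \sqrt{3}$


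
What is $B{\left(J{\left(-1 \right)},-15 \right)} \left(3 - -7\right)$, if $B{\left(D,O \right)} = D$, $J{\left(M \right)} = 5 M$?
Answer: $-50$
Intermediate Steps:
$B{\left(J{\left(-1 \right)},-15 \right)} \left(3 - -7\right) = 5 \left(-1\right) \left(3 - -7\right) = - 5 \left(3 + 7\right) = \left(-5\right) 10 = -50$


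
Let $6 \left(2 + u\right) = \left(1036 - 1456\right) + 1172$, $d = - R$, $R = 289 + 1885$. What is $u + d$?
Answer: $- \frac{6152}{3} \approx -2050.7$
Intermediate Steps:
$R = 2174$
$d = -2174$ ($d = \left(-1\right) 2174 = -2174$)
$u = \frac{370}{3}$ ($u = -2 + \frac{\left(1036 - 1456\right) + 1172}{6} = -2 + \frac{-420 + 1172}{6} = -2 + \frac{1}{6} \cdot 752 = -2 + \frac{376}{3} = \frac{370}{3} \approx 123.33$)
$u + d = \frac{370}{3} - 2174 = - \frac{6152}{3}$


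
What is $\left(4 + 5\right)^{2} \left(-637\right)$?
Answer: $-51597$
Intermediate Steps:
$\left(4 + 5\right)^{2} \left(-637\right) = 9^{2} \left(-637\right) = 81 \left(-637\right) = -51597$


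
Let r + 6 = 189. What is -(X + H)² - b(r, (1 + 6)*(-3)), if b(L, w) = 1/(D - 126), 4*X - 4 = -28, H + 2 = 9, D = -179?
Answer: -304/305 ≈ -0.99672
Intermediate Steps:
H = 7 (H = -2 + 9 = 7)
r = 183 (r = -6 + 189 = 183)
X = -6 (X = 1 + (¼)*(-28) = 1 - 7 = -6)
b(L, w) = -1/305 (b(L, w) = 1/(-179 - 126) = 1/(-305) = -1/305)
-(X + H)² - b(r, (1 + 6)*(-3)) = -(-6 + 7)² - 1*(-1/305) = -1*1² + 1/305 = -1*1 + 1/305 = -1 + 1/305 = -304/305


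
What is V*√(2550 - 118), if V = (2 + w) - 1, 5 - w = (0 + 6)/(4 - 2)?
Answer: 24*√38 ≈ 147.95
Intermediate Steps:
w = 2 (w = 5 - (0 + 6)/(4 - 2) = 5 - 6/2 = 5 - 1*3 = 5 - 3 = 2)
V = 3 (V = (2 + 2) - 1 = 4 - 1 = 3)
V*√(2550 - 118) = 3*√(2550 - 118) = 3*√2432 = 3*(8*√38) = 24*√38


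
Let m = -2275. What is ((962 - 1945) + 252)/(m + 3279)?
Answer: -731/1004 ≈ -0.72809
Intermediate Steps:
((962 - 1945) + 252)/(m + 3279) = ((962 - 1945) + 252)/(-2275 + 3279) = (-983 + 252)/1004 = -731*1/1004 = -731/1004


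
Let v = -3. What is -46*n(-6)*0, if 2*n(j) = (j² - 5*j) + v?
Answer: 0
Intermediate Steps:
n(j) = -3/2 + j²/2 - 5*j/2 (n(j) = ((j² - 5*j) - 3)/2 = (-3 + j² - 5*j)/2 = -3/2 + j²/2 - 5*j/2)
-46*n(-6)*0 = -46*(-3/2 + (½)*(-6)² - 5/2*(-6))*0 = -46*(-3/2 + (½)*36 + 15)*0 = -46*(-3/2 + 18 + 15)*0 = -46*63/2*0 = -1449*0 = 0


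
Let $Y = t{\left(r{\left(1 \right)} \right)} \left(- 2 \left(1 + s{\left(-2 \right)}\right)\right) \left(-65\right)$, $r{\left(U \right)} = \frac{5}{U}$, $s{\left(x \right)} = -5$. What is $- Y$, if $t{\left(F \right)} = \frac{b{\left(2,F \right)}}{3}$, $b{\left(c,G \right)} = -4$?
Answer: $- \frac{2080}{3} \approx -693.33$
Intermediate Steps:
$t{\left(F \right)} = - \frac{4}{3}$
$Y = \frac{2080}{3}$ ($Y = - \frac{4 \left(- 2 \left(1 - 5\right)\right)}{3} \left(-65\right) = - \frac{4 \left(\left(-2\right) \left(-4\right)\right)}{3} \left(-65\right) = \left(- \frac{4}{3}\right) 8 \left(-65\right) = \left(- \frac{32}{3}\right) \left(-65\right) = \frac{2080}{3} \approx 693.33$)
$- Y = \left(-1\right) \frac{2080}{3} = - \frac{2080}{3}$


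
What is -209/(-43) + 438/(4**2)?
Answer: 11089/344 ≈ 32.235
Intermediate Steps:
-209/(-43) + 438/(4**2) = -209*(-1/43) + 438/16 = 209/43 + 438*(1/16) = 209/43 + 219/8 = 11089/344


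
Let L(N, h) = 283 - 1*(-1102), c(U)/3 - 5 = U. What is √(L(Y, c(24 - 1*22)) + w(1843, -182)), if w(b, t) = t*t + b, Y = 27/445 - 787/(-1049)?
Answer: 16*√142 ≈ 190.66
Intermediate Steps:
c(U) = 15 + 3*U
Y = 378538/466805 (Y = 27*(1/445) - 787*(-1/1049) = 27/445 + 787/1049 = 378538/466805 ≈ 0.81091)
w(b, t) = b + t² (w(b, t) = t² + b = b + t²)
L(N, h) = 1385 (L(N, h) = 283 + 1102 = 1385)
√(L(Y, c(24 - 1*22)) + w(1843, -182)) = √(1385 + (1843 + (-182)²)) = √(1385 + (1843 + 33124)) = √(1385 + 34967) = √36352 = 16*√142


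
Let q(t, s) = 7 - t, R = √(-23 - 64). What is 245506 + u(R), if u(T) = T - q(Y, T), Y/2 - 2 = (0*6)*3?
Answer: 245503 + I*√87 ≈ 2.455e+5 + 9.3274*I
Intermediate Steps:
Y = 4 (Y = 4 + 2*((0*6)*3) = 4 + 2*(0*3) = 4 + 2*0 = 4 + 0 = 4)
R = I*√87 (R = √(-87) = I*√87 ≈ 9.3274*I)
u(T) = -3 + T (u(T) = T - (7 - 1*4) = T - (7 - 4) = T - 1*3 = T - 3 = -3 + T)
245506 + u(R) = 245506 + (-3 + I*√87) = 245503 + I*√87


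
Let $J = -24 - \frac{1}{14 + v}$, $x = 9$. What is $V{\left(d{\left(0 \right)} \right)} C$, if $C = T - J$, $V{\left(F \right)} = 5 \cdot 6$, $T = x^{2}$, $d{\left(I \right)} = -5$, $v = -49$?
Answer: $\frac{22044}{7} \approx 3149.1$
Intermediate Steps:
$T = 81$ ($T = 9^{2} = 81$)
$J = - \frac{839}{35}$ ($J = -24 - \frac{1}{14 - 49} = -24 - \frac{1}{-35} = -24 - - \frac{1}{35} = -24 + \frac{1}{35} = - \frac{839}{35} \approx -23.971$)
$V{\left(F \right)} = 30$
$C = \frac{3674}{35}$ ($C = 81 - - \frac{839}{35} = 81 + \frac{839}{35} = \frac{3674}{35} \approx 104.97$)
$V{\left(d{\left(0 \right)} \right)} C = 30 \cdot \frac{3674}{35} = \frac{22044}{7}$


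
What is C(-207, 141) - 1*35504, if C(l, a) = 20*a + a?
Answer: -32543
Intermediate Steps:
C(l, a) = 21*a
C(-207, 141) - 1*35504 = 21*141 - 1*35504 = 2961 - 35504 = -32543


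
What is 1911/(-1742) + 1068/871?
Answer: 225/1742 ≈ 0.12916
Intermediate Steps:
1911/(-1742) + 1068/871 = 1911*(-1/1742) + 1068*(1/871) = -147/134 + 1068/871 = 225/1742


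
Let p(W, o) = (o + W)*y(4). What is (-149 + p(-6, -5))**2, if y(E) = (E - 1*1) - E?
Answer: 19044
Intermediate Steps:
y(E) = -1 (y(E) = (E - 1) - E = (-1 + E) - E = -1)
p(W, o) = -W - o (p(W, o) = (o + W)*(-1) = (W + o)*(-1) = -W - o)
(-149 + p(-6, -5))**2 = (-149 + (-1*(-6) - 1*(-5)))**2 = (-149 + (6 + 5))**2 = (-149 + 11)**2 = (-138)**2 = 19044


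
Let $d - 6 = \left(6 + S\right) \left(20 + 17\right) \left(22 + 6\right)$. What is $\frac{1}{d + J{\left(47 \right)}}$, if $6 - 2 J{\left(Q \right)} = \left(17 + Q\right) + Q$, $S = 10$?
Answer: $\frac{2}{33059} \approx 6.0498 \cdot 10^{-5}$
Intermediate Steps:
$d = 16582$ ($d = 6 + \left(6 + 10\right) \left(20 + 17\right) \left(22 + 6\right) = 6 + 16 \cdot 37 \cdot 28 = 6 + 592 \cdot 28 = 6 + 16576 = 16582$)
$J{\left(Q \right)} = - \frac{11}{2} - Q$ ($J{\left(Q \right)} = 3 - \frac{\left(17 + Q\right) + Q}{2} = 3 - \frac{17 + 2 Q}{2} = 3 - \left(\frac{17}{2} + Q\right) = - \frac{11}{2} - Q$)
$\frac{1}{d + J{\left(47 \right)}} = \frac{1}{16582 - \frac{105}{2}} = \frac{1}{\frac{33059}{2}} = \frac{2}{33059}$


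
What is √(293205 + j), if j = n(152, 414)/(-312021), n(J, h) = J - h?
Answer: √3171732209930323/104007 ≈ 541.48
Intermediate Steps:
j = 262/312021 (j = (152 - 1*414)/(-312021) = (152 - 414)*(-1/312021) = -262*(-1/312021) = 262/312021 ≈ 0.00083969)
√(293205 + j) = √(293205 + 262/312021) = √(91486117567/312021) = √3171732209930323/104007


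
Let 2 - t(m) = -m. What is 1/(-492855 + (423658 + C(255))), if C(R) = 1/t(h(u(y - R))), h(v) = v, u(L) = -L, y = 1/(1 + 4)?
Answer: -1284/88848943 ≈ -1.4451e-5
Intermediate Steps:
y = ⅕ (y = 1/5 = ⅕ ≈ 0.20000)
t(m) = 2 + m (t(m) = 2 - (-1)*m = 2 + m)
C(R) = 1/(9/5 + R) (C(R) = 1/(2 - (⅕ - R)) = 1/(2 + (-⅕ + R)) = 1/(9/5 + R))
1/(-492855 + (423658 + C(255))) = 1/(-492855 + (423658 + 5/(9 + 5*255))) = 1/(-492855 + (423658 + 5/(9 + 1275))) = 1/(-492855 + (423658 + 5/1284)) = 1/(-492855 + 543976877/1284) = 1/(-88848943/1284) = -1284/88848943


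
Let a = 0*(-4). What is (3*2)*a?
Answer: 0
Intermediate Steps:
a = 0
(3*2)*a = (3*2)*0 = 6*0 = 0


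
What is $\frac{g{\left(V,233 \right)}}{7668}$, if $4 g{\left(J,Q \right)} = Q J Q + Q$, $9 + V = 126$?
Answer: $\frac{3176023}{15336} \approx 207.1$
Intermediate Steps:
$V = 117$ ($V = -9 + 126 = 117$)
$g{\left(J,Q \right)} = \frac{Q}{4} + \frac{J Q^{2}}{4}$ ($g{\left(J,Q \right)} = \frac{Q J Q + Q}{4} = \frac{J Q Q + Q}{4} = \frac{J Q^{2} + Q}{4} = \frac{Q + J Q^{2}}{4} = \frac{Q}{4} + \frac{J Q^{2}}{4}$)
$\frac{g{\left(V,233 \right)}}{7668} = \frac{\frac{1}{4} \cdot 233 \left(1 + 117 \cdot 233\right)}{7668} = \frac{1}{4} \cdot 233 \left(1 + 27261\right) \frac{1}{7668} = \frac{1}{4} \cdot 233 \cdot 27262 \cdot \frac{1}{7668} = \frac{3176023}{2} \cdot \frac{1}{7668} = \frac{3176023}{15336}$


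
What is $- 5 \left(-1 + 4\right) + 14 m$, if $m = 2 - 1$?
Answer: $-1$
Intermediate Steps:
$m = 1$ ($m = 2 - 1 = 1$)
$- 5 \left(-1 + 4\right) + 14 m = - 5 \left(-1 + 4\right) + 14 \cdot 1 = \left(-5\right) 3 + 14 = -15 + 14 = -1$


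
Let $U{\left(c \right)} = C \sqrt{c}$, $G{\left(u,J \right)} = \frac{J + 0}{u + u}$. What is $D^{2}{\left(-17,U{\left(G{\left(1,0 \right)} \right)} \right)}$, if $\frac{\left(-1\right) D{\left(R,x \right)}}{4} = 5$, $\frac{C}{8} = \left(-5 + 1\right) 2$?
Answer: $400$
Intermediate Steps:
$C = -64$ ($C = 8 \left(-5 + 1\right) 2 = 8 \left(\left(-4\right) 2\right) = 8 \left(-8\right) = -64$)
$G{\left(u,J \right)} = \frac{J}{2 u}$
$U{\left(c \right)} = - 64 \sqrt{c}$
$D{\left(R,x \right)} = -20$ ($D{\left(R,x \right)} = \left(-4\right) 5 = -20$)
$D^{2}{\left(-17,U{\left(G{\left(1,0 \right)} \right)} \right)} = \left(-20\right)^{2} = 400$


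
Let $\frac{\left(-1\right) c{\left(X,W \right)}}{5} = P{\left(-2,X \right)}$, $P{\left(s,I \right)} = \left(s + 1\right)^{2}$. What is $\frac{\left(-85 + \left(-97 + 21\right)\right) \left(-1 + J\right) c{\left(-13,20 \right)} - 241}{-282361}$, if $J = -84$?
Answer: $\frac{68666}{282361} \approx 0.24319$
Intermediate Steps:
$P{\left(s,I \right)} = \left(1 + s\right)^{2}$
$c{\left(X,W \right)} = -5$ ($c{\left(X,W \right)} = - 5 \left(1 - 2\right)^{2} = - 5 \left(-1\right)^{2} = \left(-5\right) 1 = -5$)
$\frac{\left(-85 + \left(-97 + 21\right)\right) \left(-1 + J\right) c{\left(-13,20 \right)} - 241}{-282361} = \frac{\left(-85 + \left(-97 + 21\right)\right) \left(-1 - 84\right) \left(-5\right) - 241}{-282361} = \left(\left(-85 - 76\right) \left(-85\right) \left(-5\right) - 241\right) \left(- \frac{1}{282361}\right) = \left(\left(-161\right) \left(-85\right) \left(-5\right) - 241\right) \left(- \frac{1}{282361}\right) = \left(13685 \left(-5\right) - 241\right) \left(- \frac{1}{282361}\right) = \left(-68425 - 241\right) \left(- \frac{1}{282361}\right) = \left(-68666\right) \left(- \frac{1}{282361}\right) = \frac{68666}{282361}$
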